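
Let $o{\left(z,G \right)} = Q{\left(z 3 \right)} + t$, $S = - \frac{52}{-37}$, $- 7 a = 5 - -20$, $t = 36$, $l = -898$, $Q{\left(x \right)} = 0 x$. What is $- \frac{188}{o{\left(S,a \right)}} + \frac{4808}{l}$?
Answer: $- \frac{42739}{4041} \approx -10.576$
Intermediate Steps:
$Q{\left(x \right)} = 0$
$a = - \frac{25}{7}$ ($a = - \frac{5 - -20}{7} = - \frac{5 + 20}{7} = \left(- \frac{1}{7}\right) 25 = - \frac{25}{7} \approx -3.5714$)
$S = \frac{52}{37}$ ($S = \left(-52\right) \left(- \frac{1}{37}\right) = \frac{52}{37} \approx 1.4054$)
$o{\left(z,G \right)} = 36$ ($o{\left(z,G \right)} = 0 + 36 = 36$)
$- \frac{188}{o{\left(S,a \right)}} + \frac{4808}{l} = - \frac{188}{36} + \frac{4808}{-898} = \left(-188\right) \frac{1}{36} + 4808 \left(- \frac{1}{898}\right) = - \frac{47}{9} - \frac{2404}{449} = - \frac{42739}{4041}$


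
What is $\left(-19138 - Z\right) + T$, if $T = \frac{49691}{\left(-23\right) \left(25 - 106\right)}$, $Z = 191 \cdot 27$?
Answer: $- \frac{45211894}{1863} \approx -24268.0$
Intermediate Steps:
$Z = 5157$
$T = \frac{49691}{1863}$ ($T = \frac{49691}{\left(-23\right) \left(-81\right)} = \frac{49691}{1863} \approx 26.673$)
$\left(-19138 - Z\right) + T = \left(-19138 - 5157\right) + \frac{49691}{1863} = -24295 + \frac{49691}{1863} = - \frac{45211894}{1863}$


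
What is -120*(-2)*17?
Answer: 4080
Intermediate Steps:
-120*(-2)*17 = -24*(-10)*17 = 240*17 = 4080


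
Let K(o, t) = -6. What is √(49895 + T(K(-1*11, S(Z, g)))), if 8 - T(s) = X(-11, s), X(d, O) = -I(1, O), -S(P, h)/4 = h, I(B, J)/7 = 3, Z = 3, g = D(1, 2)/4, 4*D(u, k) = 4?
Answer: 2*√12481 ≈ 223.44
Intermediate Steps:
D(u, k) = 1 (D(u, k) = (¼)*4 = 1)
g = ¼ (g = 1/4 = 1*(¼) = ¼ ≈ 0.25000)
I(B, J) = 21 (I(B, J) = 7*3 = 21)
S(P, h) = -4*h
X(d, O) = -21 (X(d, O) = -1*21 = -21)
T(s) = 29 (T(s) = 8 - 1*(-21) = 8 + 21 = 29)
√(49895 + T(K(-1*11, S(Z, g)))) = √(49895 + 29) = √49924 = 2*√12481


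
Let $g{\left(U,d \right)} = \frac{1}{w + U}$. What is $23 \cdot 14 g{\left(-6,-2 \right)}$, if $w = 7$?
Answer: $322$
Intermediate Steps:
$g{\left(U,d \right)} = \frac{1}{7 + U}$
$23 \cdot 14 g{\left(-6,-2 \right)} = \frac{23 \cdot 14}{7 - 6} = \frac{322}{1} = 322 \cdot 1 = 322$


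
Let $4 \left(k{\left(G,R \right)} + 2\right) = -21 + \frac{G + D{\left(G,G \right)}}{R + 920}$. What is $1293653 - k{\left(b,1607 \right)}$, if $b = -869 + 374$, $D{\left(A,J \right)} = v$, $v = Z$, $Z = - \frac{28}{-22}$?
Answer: $\frac{35959875327}{27797} \approx 1.2937 \cdot 10^{6}$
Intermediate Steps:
$Z = \frac{14}{11}$ ($Z = \left(-28\right) \left(- \frac{1}{22}\right) = \frac{14}{11} \approx 1.2727$)
$v = \frac{14}{11} \approx 1.2727$
$D{\left(A,J \right)} = \frac{14}{11}$
$b = -495$
$k{\left(G,R \right)} = - \frac{29}{4} + \frac{\frac{14}{11} + G}{4 \left(920 + R\right)}$ ($k{\left(G,R \right)} = -2 + \frac{-21 + \frac{G + \frac{14}{11}}{R + 920}}{4} = -2 + \frac{-21 + \frac{\frac{14}{11} + G}{920 + R}}{4} = -2 + \left(- \frac{21}{4} + \frac{\frac{14}{11} + G}{4 \left(920 + R\right)}\right) = - \frac{29}{4} + \frac{\frac{14}{11} + G}{4 \left(920 + R\right)}$)
$1293653 - k{\left(b,1607 \right)} = 1293653 - \frac{-293466 - 512633 + 11 \left(-495\right)}{44 \left(920 + 1607\right)} = 1293653 - \frac{-293466 - 512633 - 5445}{44 \cdot 2527} = 1293653 - \frac{1}{44} \cdot \frac{1}{2527} \left(-811544\right) = 1293653 - - \frac{202886}{27797} = 1293653 + \frac{202886}{27797} = \frac{35959875327}{27797}$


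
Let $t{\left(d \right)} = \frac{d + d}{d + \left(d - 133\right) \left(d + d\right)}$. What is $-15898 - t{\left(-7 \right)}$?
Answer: $- \frac{4435540}{279} \approx -15898.0$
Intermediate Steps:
$t{\left(d \right)} = \frac{2 d}{d + 2 d \left(-133 + d\right)}$ ($t{\left(d \right)} = \frac{2 d}{d + \left(-133 + d\right) 2 d} = \frac{2 d}{d + 2 d \left(-133 + d\right)}$)
$-15898 - t{\left(-7 \right)} = -15898 - \frac{2}{-265 + 2 \left(-7\right)} = -15898 - \frac{2}{-265 - 14} = -15898 - \frac{2}{-279} = -15898 - 2 \left(- \frac{1}{279}\right) = -15898 - - \frac{2}{279} = -15898 + \frac{2}{279} = - \frac{4435540}{279}$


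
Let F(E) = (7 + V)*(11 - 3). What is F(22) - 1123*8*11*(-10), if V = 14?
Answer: 988408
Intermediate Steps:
F(E) = 168 (F(E) = (7 + 14)*(11 - 3) = 21*8 = 168)
F(22) - 1123*8*11*(-10) = 168 - 1123*8*11*(-10) = 168 - 98824*(-10) = 168 - 1123*(-880) = 168 + 988240 = 988408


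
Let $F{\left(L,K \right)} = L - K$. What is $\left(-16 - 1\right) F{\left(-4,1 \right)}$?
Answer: $85$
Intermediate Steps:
$\left(-16 - 1\right) F{\left(-4,1 \right)} = \left(-16 - 1\right) \left(-4 - 1\right) = - 17 \left(-4 - 1\right) = \left(-17\right) \left(-5\right) = 85$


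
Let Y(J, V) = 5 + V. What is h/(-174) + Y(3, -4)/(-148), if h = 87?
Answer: -75/148 ≈ -0.50676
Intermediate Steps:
h/(-174) + Y(3, -4)/(-148) = 87/(-174) + (5 - 4)/(-148) = 87*(-1/174) + 1*(-1/148) = -½ - 1/148 = -75/148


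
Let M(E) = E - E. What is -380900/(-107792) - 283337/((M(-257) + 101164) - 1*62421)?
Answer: -3946063301/1044046364 ≈ -3.7796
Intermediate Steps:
M(E) = 0
-380900/(-107792) - 283337/((M(-257) + 101164) - 1*62421) = -380900/(-107792) - 283337/((0 + 101164) - 1*62421) = -380900*(-1/107792) - 283337/(101164 - 62421) = 95225/26948 - 283337/38743 = -3946063301/1044046364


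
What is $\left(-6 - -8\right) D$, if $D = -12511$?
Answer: $-25022$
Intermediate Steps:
$\left(-6 - -8\right) D = \left(-6 - -8\right) \left(-12511\right) = \left(-6 + 8\right) \left(-12511\right) = 2 \left(-12511\right) = -25022$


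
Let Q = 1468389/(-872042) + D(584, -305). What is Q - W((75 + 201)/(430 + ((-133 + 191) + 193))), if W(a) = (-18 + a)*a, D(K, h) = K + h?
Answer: 12781756640857/44935452218 ≈ 284.45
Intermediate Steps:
W(a) = a*(-18 + a)
Q = 241831329/872042 (Q = 1468389/(-872042) + (584 - 305) = 1468389*(-1/872042) + 279 = -1468389/872042 + 279 = 241831329/872042 ≈ 277.32)
Q - W((75 + 201)/(430 + ((-133 + 191) + 193))) = 241831329/872042 - (75 + 201)/(430 + ((-133 + 191) + 193))*(-18 + (75 + 201)/(430 + ((-133 + 191) + 193))) = 241831329/872042 - 276/(430 + (58 + 193))*(-18 + 276/(430 + (58 + 193))) = 241831329/872042 - 276/(430 + 251)*(-18 + 276/(430 + 251)) = 241831329/872042 - 276/681*(-18 + 276/681) = 241831329/872042 - 276*(1/681)*(-18 + 276*(1/681)) = 241831329/872042 - 92*(-18 + 92/227)/227 = 241831329/872042 - 92*(-3994)/(227*227) = 241831329/872042 - 1*(-367448/51529) = 241831329/872042 + 367448/51529 = 12781756640857/44935452218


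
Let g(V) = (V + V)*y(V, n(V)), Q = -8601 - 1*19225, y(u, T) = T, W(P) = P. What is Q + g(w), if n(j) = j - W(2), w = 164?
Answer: 25310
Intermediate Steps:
n(j) = -2 + j (n(j) = j - 1*2 = j - 2 = -2 + j)
Q = -27826 (Q = -8601 - 19225 = -27826)
g(V) = 2*V*(-2 + V) (g(V) = (V + V)*(-2 + V) = (2*V)*(-2 + V) = 2*V*(-2 + V))
Q + g(w) = -27826 + 2*164*(-2 + 164) = -27826 + 2*164*162 = -27826 + 53136 = 25310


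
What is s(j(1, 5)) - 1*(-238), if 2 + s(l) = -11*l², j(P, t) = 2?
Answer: 192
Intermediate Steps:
s(l) = -2 - 11*l²
s(j(1, 5)) - 1*(-238) = (-2 - 11*2²) - 1*(-238) = (-2 - 11*4) + 238 = (-2 - 44) + 238 = -46 + 238 = 192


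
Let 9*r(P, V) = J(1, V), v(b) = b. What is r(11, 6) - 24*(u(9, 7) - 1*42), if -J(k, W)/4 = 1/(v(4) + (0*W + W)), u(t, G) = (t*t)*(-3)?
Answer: 307798/45 ≈ 6840.0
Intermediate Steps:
u(t, G) = -3*t² (u(t, G) = t²*(-3) = -3*t²)
J(k, W) = -4/(4 + W) (J(k, W) = -4/(4 + (0*W + W)) = -4/(4 + (0 + W)) = -4/(4 + W))
r(P, V) = -4/(9*(4 + V)) (r(P, V) = (-4/(4 + V))/9 = -4/(9*(4 + V)))
r(11, 6) - 24*(u(9, 7) - 1*42) = -4/(36 + 9*6) - 24*(-3*9² - 1*42) = -4/(36 + 54) - 24*(-3*81 - 42) = -4/90 - 24*(-243 - 42) = -4*1/90 - 24*(-285) = -2/45 + 6840 = 307798/45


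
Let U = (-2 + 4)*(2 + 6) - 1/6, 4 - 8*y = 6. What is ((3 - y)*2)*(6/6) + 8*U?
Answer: 799/6 ≈ 133.17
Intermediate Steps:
y = -¼ (y = ½ - ⅛*6 = ½ - ¾ = -¼ ≈ -0.25000)
U = 95/6 (U = 2*8 - 1*⅙ = 16 - ⅙ = 95/6 ≈ 15.833)
((3 - y)*2)*(6/6) + 8*U = ((3 - 1*(-¼))*2)*(6/6) + 8*(95/6) = ((3 + ¼)*2)*(6*(⅙)) + 380/3 = ((13/4)*2)*1 + 380/3 = (13/2)*1 + 380/3 = 13/2 + 380/3 = 799/6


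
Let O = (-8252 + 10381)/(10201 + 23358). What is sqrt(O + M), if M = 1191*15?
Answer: 4*sqrt(1257484389386)/33559 ≈ 133.66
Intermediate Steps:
M = 17865
O = 2129/33559 ≈ 0.063441
sqrt(O + M) = sqrt(2129/33559 + 17865) = sqrt(599533664/33559) = 4*sqrt(1257484389386)/33559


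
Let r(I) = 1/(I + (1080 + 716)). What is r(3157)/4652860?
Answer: 1/23045615580 ≈ 4.3392e-11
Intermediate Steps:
r(I) = 1/(1796 + I) (r(I) = 1/(I + 1796) = 1/(1796 + I))
r(3157)/4652860 = 1/((1796 + 3157)*4652860) = (1/4652860)/4953 = (1/4953)*(1/4652860) = 1/23045615580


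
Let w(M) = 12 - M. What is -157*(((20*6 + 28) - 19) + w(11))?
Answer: -20410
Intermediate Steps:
-157*(((20*6 + 28) - 19) + w(11)) = -157*(((20*6 + 28) - 19) + (12 - 1*11)) = -157*(((120 + 28) - 19) + (12 - 11)) = -157*((148 - 19) + 1) = -157*(129 + 1) = -157*130 = -20410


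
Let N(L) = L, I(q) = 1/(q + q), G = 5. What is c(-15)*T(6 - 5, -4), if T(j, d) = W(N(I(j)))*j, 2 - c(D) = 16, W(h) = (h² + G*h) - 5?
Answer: 63/2 ≈ 31.500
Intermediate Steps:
I(q) = 1/(2*q)
W(h) = -5 + h² + 5*h (W(h) = (h² + 5*h) - 5 = -5 + h² + 5*h)
c(D) = -14 (c(D) = 2 - 1*16 = 2 - 16 = -14)
T(j, d) = j*(-5 + 1/(4*j²) + 5/(2*j)) (T(j, d) = (-5 + (1/(2*j))² + 5*(1/(2*j)))*j = (-5 + 1/(4*j²) + 5/(2*j))*j = j*(-5 + 1/(4*j²) + 5/(2*j)))
c(-15)*T(6 - 5, -4) = -14*(5/2 - 5*(6 - 5) + 1/(4*(6 - 5))) = -14*(5/2 - 5*1 + (¼)/1) = -14*(5/2 - 5 + (¼)*1) = -14*(5/2 - 5 + ¼) = -14*(-9/4) = 63/2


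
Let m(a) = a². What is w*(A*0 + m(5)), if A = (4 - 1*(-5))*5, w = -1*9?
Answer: -225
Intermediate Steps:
w = -9
A = 45 (A = (4 + 5)*5 = 9*5 = 45)
w*(A*0 + m(5)) = -9*(45*0 + 5²) = -9*(0 + 25) = -9*25 = -225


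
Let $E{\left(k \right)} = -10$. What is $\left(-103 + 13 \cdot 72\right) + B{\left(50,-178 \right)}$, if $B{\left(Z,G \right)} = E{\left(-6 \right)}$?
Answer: $823$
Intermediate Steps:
$B{\left(Z,G \right)} = -10$
$\left(-103 + 13 \cdot 72\right) + B{\left(50,-178 \right)} = \left(-103 + 13 \cdot 72\right) - 10 = \left(-103 + 936\right) - 10 = 833 - 10 = 823$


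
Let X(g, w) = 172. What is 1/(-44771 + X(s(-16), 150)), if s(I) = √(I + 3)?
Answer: -1/44599 ≈ -2.2422e-5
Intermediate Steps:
s(I) = √(3 + I)
1/(-44771 + X(s(-16), 150)) = 1/(-44771 + 172) = 1/(-44599) = -1/44599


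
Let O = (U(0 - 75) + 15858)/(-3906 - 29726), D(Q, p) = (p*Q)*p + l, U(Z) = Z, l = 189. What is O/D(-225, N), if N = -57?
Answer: 5261/8193158784 ≈ 6.4212e-7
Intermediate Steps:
D(Q, p) = 189 + Q*p**2 (D(Q, p) = (p*Q)*p + 189 = (Q*p)*p + 189 = Q*p**2 + 189 = 189 + Q*p**2)
O = -15783/33632 (O = ((0 - 75) + 15858)/(-3906 - 29726) = (-75 + 15858)/(-33632) = 15783*(-1/33632) = -15783/33632 ≈ -0.46929)
O/D(-225, N) = -15783/(33632*(189 - 225*(-57)**2)) = -15783/(33632*(189 - 225*3249)) = -15783/(33632*(189 - 731025)) = -15783/33632/(-730836) = -15783/33632*(-1/730836) = 5261/8193158784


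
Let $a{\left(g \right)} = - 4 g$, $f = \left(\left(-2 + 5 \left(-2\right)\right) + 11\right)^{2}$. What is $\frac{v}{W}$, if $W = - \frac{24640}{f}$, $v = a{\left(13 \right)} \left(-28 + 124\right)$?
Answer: $\frac{78}{385} \approx 0.2026$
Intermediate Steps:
$f = 1$ ($f = \left(\left(-2 - 10\right) + 11\right)^{2} = \left(-12 + 11\right)^{2} = \left(-1\right)^{2} = 1$)
$v = -4992$ ($v = \left(-4\right) 13 \left(-28 + 124\right) = \left(-52\right) 96 = -4992$)
$W = -24640$ ($W = - \frac{24640}{1} = \left(-24640\right) 1 = -24640$)
$\frac{v}{W} = - \frac{4992}{-24640} = \left(-4992\right) \left(- \frac{1}{24640}\right) = \frac{78}{385}$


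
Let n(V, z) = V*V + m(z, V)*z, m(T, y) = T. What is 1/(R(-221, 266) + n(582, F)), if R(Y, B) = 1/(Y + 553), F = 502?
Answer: 332/196121697 ≈ 1.6928e-6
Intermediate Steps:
R(Y, B) = 1/(553 + Y)
n(V, z) = V² + z² (n(V, z) = V*V + z*z = V² + z²)
1/(R(-221, 266) + n(582, F)) = 1/(1/(553 - 221) + (582² + 502²)) = 1/(1/332 + (338724 + 252004)) = 1/(1/332 + 590728) = 1/(196121697/332) = 332/196121697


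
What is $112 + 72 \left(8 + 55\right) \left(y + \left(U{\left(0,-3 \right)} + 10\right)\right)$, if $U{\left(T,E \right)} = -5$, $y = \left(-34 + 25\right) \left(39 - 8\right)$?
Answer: $-1242752$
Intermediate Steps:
$y = -279$ ($y = \left(-9\right) 31 = -279$)
$112 + 72 \left(8 + 55\right) \left(y + \left(U{\left(0,-3 \right)} + 10\right)\right) = 112 + 72 \left(8 + 55\right) \left(-279 + \left(-5 + 10\right)\right) = 112 + 72 \cdot 63 \left(-279 + 5\right) = 112 + 72 \cdot 63 \left(-274\right) = 112 + 72 \left(-17262\right) = 112 - 1242864 = -1242752$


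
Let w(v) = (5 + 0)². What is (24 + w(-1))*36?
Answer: 1764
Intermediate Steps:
w(v) = 25 (w(v) = 5² = 25)
(24 + w(-1))*36 = (24 + 25)*36 = 49*36 = 1764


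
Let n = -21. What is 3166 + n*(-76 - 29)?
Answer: 5371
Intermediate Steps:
3166 + n*(-76 - 29) = 3166 - 21*(-76 - 29) = 3166 - 21*(-105) = 3166 + 2205 = 5371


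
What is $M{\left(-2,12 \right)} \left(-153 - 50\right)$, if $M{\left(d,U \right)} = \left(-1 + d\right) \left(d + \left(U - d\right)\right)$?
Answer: $7308$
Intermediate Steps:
$M{\left(d,U \right)} = U \left(-1 + d\right)$ ($M{\left(d,U \right)} = \left(-1 + d\right) U = U \left(-1 + d\right)$)
$M{\left(-2,12 \right)} \left(-153 - 50\right) = 12 \left(-1 - 2\right) \left(-153 - 50\right) = 12 \left(-3\right) \left(-203\right) = \left(-36\right) \left(-203\right) = 7308$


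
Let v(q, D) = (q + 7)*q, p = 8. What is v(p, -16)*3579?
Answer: 429480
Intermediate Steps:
v(q, D) = q*(7 + q) (v(q, D) = (7 + q)*q = q*(7 + q))
v(p, -16)*3579 = (8*(7 + 8))*3579 = (8*15)*3579 = 120*3579 = 429480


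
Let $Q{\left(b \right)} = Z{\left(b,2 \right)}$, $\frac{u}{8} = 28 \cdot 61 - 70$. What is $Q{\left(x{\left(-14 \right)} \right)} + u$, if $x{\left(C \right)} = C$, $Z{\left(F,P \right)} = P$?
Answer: $13106$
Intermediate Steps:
$u = 13104$ ($u = 8 \left(28 \cdot 61 - 70\right) = 8 \left(1708 - 70\right) = 8 \cdot 1638 = 13104$)
$Q{\left(b \right)} = 2$
$Q{\left(x{\left(-14 \right)} \right)} + u = 2 + 13104 = 13106$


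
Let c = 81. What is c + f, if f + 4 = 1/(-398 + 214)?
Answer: 14167/184 ≈ 76.995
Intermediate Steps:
f = -737/184 (f = -4 + 1/(-398 + 214) = -4 + 1/(-184) = -4 - 1/184 = -737/184 ≈ -4.0054)
c + f = 81 - 737/184 = 14167/184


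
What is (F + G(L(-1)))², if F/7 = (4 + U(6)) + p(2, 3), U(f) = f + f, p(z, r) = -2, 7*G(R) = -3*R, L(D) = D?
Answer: 474721/49 ≈ 9688.2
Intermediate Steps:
G(R) = -3*R/7 (G(R) = (-3*R)/7 = -3*R/7)
U(f) = 2*f
F = 98 (F = 7*((4 + 2*6) - 2) = 7*((4 + 12) - 2) = 7*(16 - 2) = 7*14 = 98)
(F + G(L(-1)))² = (98 - 3/7*(-1))² = (98 + 3/7)² = (689/7)² = 474721/49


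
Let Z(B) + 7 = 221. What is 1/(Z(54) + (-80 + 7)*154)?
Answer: -1/11028 ≈ -9.0678e-5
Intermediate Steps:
Z(B) = 214 (Z(B) = -7 + 221 = 214)
1/(Z(54) + (-80 + 7)*154) = 1/(214 + (-80 + 7)*154) = 1/(214 - 73*154) = 1/(214 - 11242) = 1/(-11028) = -1/11028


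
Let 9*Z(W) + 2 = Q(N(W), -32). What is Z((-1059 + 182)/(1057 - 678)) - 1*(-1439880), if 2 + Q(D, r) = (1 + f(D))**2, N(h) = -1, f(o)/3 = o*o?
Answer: 4319644/3 ≈ 1.4399e+6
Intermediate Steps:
f(o) = 3*o**2 (f(o) = 3*(o*o) = 3*o**2)
Q(D, r) = -2 + (1 + 3*D**2)**2
Z(W) = 4/3 (Z(W) = -2/9 + (-2 + (1 + 3*(-1)**2)**2)/9 = -2/9 + (-2 + (1 + 3*1)**2)/9 = -2/9 + (-2 + (1 + 3)**2)/9 = -2/9 + (-2 + 4**2)/9 = -2/9 + (-2 + 16)/9 = -2/9 + (1/9)*14 = -2/9 + 14/9 = 4/3)
Z((-1059 + 182)/(1057 - 678)) - 1*(-1439880) = 4/3 - 1*(-1439880) = 4/3 + 1439880 = 4319644/3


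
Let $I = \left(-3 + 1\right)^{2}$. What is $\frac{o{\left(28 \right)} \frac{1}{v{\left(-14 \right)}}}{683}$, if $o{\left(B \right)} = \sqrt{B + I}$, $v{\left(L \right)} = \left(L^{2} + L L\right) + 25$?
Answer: $\frac{4 \sqrt{2}}{284811} \approx 1.9862 \cdot 10^{-5}$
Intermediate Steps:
$I = 4$ ($I = \left(-2\right)^{2} = 4$)
$v{\left(L \right)} = 25 + 2 L^{2}$ ($v{\left(L \right)} = \left(L^{2} + L^{2}\right) + 25 = 2 L^{2} + 25 = 25 + 2 L^{2}$)
$o{\left(B \right)} = \sqrt{4 + B}$ ($o{\left(B \right)} = \sqrt{B + 4} = \sqrt{4 + B}$)
$\frac{o{\left(28 \right)} \frac{1}{v{\left(-14 \right)}}}{683} = \frac{\sqrt{4 + 28} \frac{1}{25 + 2 \left(-14\right)^{2}}}{683} = \frac{\sqrt{32}}{25 + 2 \cdot 196} \cdot \frac{1}{683} = \frac{4 \sqrt{2}}{25 + 392} \cdot \frac{1}{683} = \frac{4 \sqrt{2}}{417} \cdot \frac{1}{683} = \frac{4 \sqrt{2}}{284811}$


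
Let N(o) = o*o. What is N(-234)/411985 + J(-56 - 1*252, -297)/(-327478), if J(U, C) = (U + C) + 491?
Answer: 8989175829/67458011915 ≈ 0.13326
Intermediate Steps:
J(U, C) = 491 + C + U (J(U, C) = (C + U) + 491 = 491 + C + U)
N(o) = o²
N(-234)/411985 + J(-56 - 1*252, -297)/(-327478) = (-234)²/411985 + (491 - 297 + (-56 - 1*252))/(-327478) = 54756*(1/411985) + (491 - 297 + (-56 - 252))*(-1/327478) = 54756/411985 + (491 - 297 - 308)*(-1/327478) = 54756/411985 - 114*(-1/327478) = 54756/411985 + 57/163739 = 8989175829/67458011915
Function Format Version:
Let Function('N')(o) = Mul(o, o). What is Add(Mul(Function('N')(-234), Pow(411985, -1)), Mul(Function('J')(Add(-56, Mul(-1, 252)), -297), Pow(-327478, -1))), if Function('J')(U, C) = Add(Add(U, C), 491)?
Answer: Rational(8989175829, 67458011915) ≈ 0.13326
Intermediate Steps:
Function('J')(U, C) = Add(491, C, U) (Function('J')(U, C) = Add(Add(C, U), 491) = Add(491, C, U))
Function('N')(o) = Pow(o, 2)
Add(Mul(Function('N')(-234), Pow(411985, -1)), Mul(Function('J')(Add(-56, Mul(-1, 252)), -297), Pow(-327478, -1))) = Add(Mul(Pow(-234, 2), Pow(411985, -1)), Mul(Add(491, -297, Add(-56, Mul(-1, 252))), Pow(-327478, -1))) = Add(Mul(54756, Rational(1, 411985)), Mul(Add(491, -297, Add(-56, -252)), Rational(-1, 327478))) = Add(Rational(54756, 411985), Mul(Add(491, -297, -308), Rational(-1, 327478))) = Add(Rational(54756, 411985), Mul(-114, Rational(-1, 327478))) = Add(Rational(54756, 411985), Rational(57, 163739)) = Rational(8989175829, 67458011915)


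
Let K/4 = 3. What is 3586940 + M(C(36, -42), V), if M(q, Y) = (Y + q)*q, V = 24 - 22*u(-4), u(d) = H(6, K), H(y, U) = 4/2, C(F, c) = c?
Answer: 3589544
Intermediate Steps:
K = 12 (K = 4*3 = 12)
H(y, U) = 2 (H(y, U) = 4*(1/2) = 2)
u(d) = 2
V = -20 (V = 24 - 22*2 = 24 - 44 = -20)
M(q, Y) = q*(Y + q)
3586940 + M(C(36, -42), V) = 3586940 - 42*(-20 - 42) = 3586940 - 42*(-62) = 3586940 + 2604 = 3589544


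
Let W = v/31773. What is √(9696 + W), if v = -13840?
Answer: 4*√611743774929/31773 ≈ 98.466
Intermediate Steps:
W = -13840/31773 ≈ -0.43559
√(9696 + W) = √(9696 - 13840/31773) = √(308057168/31773) = 4*√611743774929/31773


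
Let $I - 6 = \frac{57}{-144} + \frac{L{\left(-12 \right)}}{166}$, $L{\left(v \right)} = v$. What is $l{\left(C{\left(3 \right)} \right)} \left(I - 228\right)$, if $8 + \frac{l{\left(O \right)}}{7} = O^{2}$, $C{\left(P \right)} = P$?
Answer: $- \frac{6204191}{3984} \approx -1557.3$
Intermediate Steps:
$I = \frac{22039}{3984}$ ($I = 6 + \left(\frac{57}{-144} - \frac{12}{166}\right) = 6 + \left(57 \left(- \frac{1}{144}\right) - \frac{6}{83}\right) = 6 - \frac{1865}{3984} = \frac{22039}{3984} \approx 5.5319$)
$l{\left(O \right)} = -56 + 7 O^{2}$
$l{\left(C{\left(3 \right)} \right)} \left(I - 228\right) = \left(-56 + 7 \cdot 3^{2}\right) \left(\frac{22039}{3984} - 228\right) = \left(-56 + 7 \cdot 9\right) \left(\frac{22039}{3984} - 228\right) = \left(-56 + 63\right) \left(- \frac{886313}{3984}\right) = 7 \left(- \frac{886313}{3984}\right) = - \frac{6204191}{3984}$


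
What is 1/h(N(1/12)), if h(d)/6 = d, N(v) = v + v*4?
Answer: ⅖ ≈ 0.40000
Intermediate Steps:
N(v) = 5*v (N(v) = v + 4*v = 5*v)
h(d) = 6*d
1/h(N(1/12)) = 1/(6*(5/12)) = 1/(5/2) = ⅖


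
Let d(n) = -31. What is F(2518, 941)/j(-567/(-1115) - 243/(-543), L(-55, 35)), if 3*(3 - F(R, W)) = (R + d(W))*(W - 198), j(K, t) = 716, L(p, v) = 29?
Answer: -153986/179 ≈ -860.26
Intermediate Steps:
F(R, W) = 3 - (-198 + W)*(-31 + R)/3 (F(R, W) = 3 - (R - 31)*(W - 198)/3 = 3 - (-31 + R)*(-198 + W)/3 = 3 - (-198 + W)*(-31 + R)/3)
F(2518, 941)/j(-567/(-1115) - 243/(-543), L(-55, 35)) = (-2043 + 66*2518 + (31/3)*941 - ⅓*2518*941)/716 = (-2043 + 166188 + 29171/3 - 2369438/3)*(1/716) = -615944*1/716 = -153986/179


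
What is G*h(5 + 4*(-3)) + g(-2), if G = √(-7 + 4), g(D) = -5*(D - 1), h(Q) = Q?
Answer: 15 - 7*I*√3 ≈ 15.0 - 12.124*I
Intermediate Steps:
g(D) = 5 - 5*D (g(D) = -5*(-1 + D) = 5 - 5*D)
G = I*√3 (G = √(-3) = I*√3 ≈ 1.732*I)
G*h(5 + 4*(-3)) + g(-2) = (I*√3)*(5 + 4*(-3)) + (5 - 5*(-2)) = (I*√3)*(5 - 12) + (5 + 10) = (I*√3)*(-7) + 15 = -7*I*√3 + 15 = 15 - 7*I*√3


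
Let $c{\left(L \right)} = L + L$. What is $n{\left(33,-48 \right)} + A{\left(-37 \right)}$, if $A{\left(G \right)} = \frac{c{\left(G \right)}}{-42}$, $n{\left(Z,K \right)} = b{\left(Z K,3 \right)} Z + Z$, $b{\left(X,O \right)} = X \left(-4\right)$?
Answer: $\frac{4391578}{21} \approx 2.0912 \cdot 10^{5}$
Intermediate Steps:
$b{\left(X,O \right)} = - 4 X$
$c{\left(L \right)} = 2 L$
$n{\left(Z,K \right)} = Z - 4 K Z^{2}$ ($n{\left(Z,K \right)} = - 4 Z K Z + Z = - 4 K Z Z + Z = - 4 K Z^{2} + Z = Z - 4 K Z^{2}$)
$A{\left(G \right)} = - \frac{G}{21}$ ($A{\left(G \right)} = \frac{2 G}{-42} = 2 G \left(- \frac{1}{42}\right) = - \frac{G}{21}$)
$n{\left(33,-48 \right)} + A{\left(-37 \right)} = 33 \left(1 - \left(-192\right) 33\right) - - \frac{37}{21} = 33 \left(1 + 6336\right) + \frac{37}{21} = 33 \cdot 6337 + \frac{37}{21} = 209121 + \frac{37}{21} = \frac{4391578}{21}$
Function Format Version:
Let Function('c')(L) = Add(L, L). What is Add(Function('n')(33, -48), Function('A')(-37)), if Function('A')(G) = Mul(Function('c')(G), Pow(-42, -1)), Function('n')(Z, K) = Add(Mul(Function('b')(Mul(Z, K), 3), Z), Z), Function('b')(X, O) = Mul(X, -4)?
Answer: Rational(4391578, 21) ≈ 2.0912e+5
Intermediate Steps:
Function('b')(X, O) = Mul(-4, X)
Function('c')(L) = Mul(2, L)
Function('n')(Z, K) = Add(Z, Mul(-4, K, Pow(Z, 2))) (Function('n')(Z, K) = Add(Mul(Mul(-4, Mul(Z, K)), Z), Z) = Add(Mul(Mul(-4, Mul(K, Z)), Z), Z) = Add(Mul(Mul(-4, K, Z), Z), Z) = Add(Mul(-4, K, Pow(Z, 2)), Z) = Add(Z, Mul(-4, K, Pow(Z, 2))))
Function('A')(G) = Mul(Rational(-1, 21), G) (Function('A')(G) = Mul(Mul(2, G), Pow(-42, -1)) = Mul(Mul(2, G), Rational(-1, 42)) = Mul(Rational(-1, 21), G))
Add(Function('n')(33, -48), Function('A')(-37)) = Add(Mul(33, Add(1, Mul(-4, -48, 33))), Mul(Rational(-1, 21), -37)) = Add(Mul(33, Add(1, 6336)), Rational(37, 21)) = Add(Mul(33, 6337), Rational(37, 21)) = Add(209121, Rational(37, 21)) = Rational(4391578, 21)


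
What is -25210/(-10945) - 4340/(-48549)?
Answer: 254284318/106273761 ≈ 2.3927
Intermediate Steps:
-25210/(-10945) - 4340/(-48549) = -25210*(-1/10945) - 4340*(-1/48549) = 5042/2189 + 4340/48549 = 254284318/106273761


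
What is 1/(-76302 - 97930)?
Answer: -1/174232 ≈ -5.7395e-6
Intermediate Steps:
1/(-76302 - 97930) = 1/(-174232) = -1/174232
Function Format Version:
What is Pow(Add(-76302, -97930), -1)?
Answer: Rational(-1, 174232) ≈ -5.7395e-6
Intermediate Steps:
Pow(Add(-76302, -97930), -1) = Pow(-174232, -1) = Rational(-1, 174232)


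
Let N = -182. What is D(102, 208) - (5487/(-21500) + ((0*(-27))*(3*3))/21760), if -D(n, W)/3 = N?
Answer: 11744487/21500 ≈ 546.25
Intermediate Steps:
D(n, W) = 546 (D(n, W) = -3*(-182) = 546)
D(102, 208) - (5487/(-21500) + ((0*(-27))*(3*3))/21760) = 546 - (5487/(-21500) + ((0*(-27))*(3*3))/21760) = 546 - (5487*(-1/21500) + (0*9)*(1/21760)) = 546 - (-5487/21500 + 0*(1/21760)) = 546 - (-5487/21500 + 0) = 546 - 1*(-5487/21500) = 546 + 5487/21500 = 11744487/21500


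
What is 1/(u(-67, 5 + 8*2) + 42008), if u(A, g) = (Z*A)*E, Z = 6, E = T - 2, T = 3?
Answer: 1/41606 ≈ 2.4035e-5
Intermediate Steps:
E = 1 (E = 3 - 2 = 1)
u(A, g) = 6*A (u(A, g) = (6*A)*1 = 6*A)
1/(u(-67, 5 + 8*2) + 42008) = 1/(6*(-67) + 42008) = 1/(-402 + 42008) = 1/41606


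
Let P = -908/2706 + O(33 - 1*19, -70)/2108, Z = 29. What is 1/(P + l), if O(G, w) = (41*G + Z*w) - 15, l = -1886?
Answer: -2852124/5382053159 ≈ -0.00052993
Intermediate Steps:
O(G, w) = -15 + 29*w + 41*G (O(G, w) = (41*G + 29*w) - 15 = (29*w + 41*G) - 15 = -15 + 29*w + 41*G)
P = -2947295/2852124 (P = -908/2706 + (-15 + 29*(-70) + 41*(33 - 1*19))/2108 = -908*1/2706 + (-15 - 2030 + 41*(33 - 19))*(1/2108) = -454/1353 + (-15 - 2030 + 41*14)*(1/2108) = -454/1353 + (-15 - 2030 + 574)*(1/2108) = -454/1353 - 1471*1/2108 = -454/1353 - 1471/2108 = -2947295/2852124 ≈ -1.0334)
1/(P + l) = 1/(-2947295/2852124 - 1886) = 1/(-5382053159/2852124) = -2852124/5382053159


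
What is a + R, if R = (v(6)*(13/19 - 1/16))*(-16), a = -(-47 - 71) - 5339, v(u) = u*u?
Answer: -106003/19 ≈ -5579.1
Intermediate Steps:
v(u) = u**2
a = -5221 (a = -1*(-118) - 5339 = 118 - 5339 = -5221)
R = -6804/19 (R = (6**2*(13/19 - 1/16))*(-16) = (36*(13*(1/19) - 1*1/16))*(-16) = (36*(13/19 - 1/16))*(-16) = (36*(189/304))*(-16) = (1701/76)*(-16) = -6804/19 ≈ -358.11)
a + R = -5221 - 6804/19 = -106003/19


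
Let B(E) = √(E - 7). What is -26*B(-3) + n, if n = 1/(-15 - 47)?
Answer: -1/62 - 26*I*√10 ≈ -0.016129 - 82.219*I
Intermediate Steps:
n = -1/62 (n = 1/(-62) = -1/62 ≈ -0.016129)
B(E) = √(-7 + E)
-26*B(-3) + n = -26*√(-7 - 3) - 1/62 = -26*I*√10 - 1/62 = -1/62 - 26*I*√10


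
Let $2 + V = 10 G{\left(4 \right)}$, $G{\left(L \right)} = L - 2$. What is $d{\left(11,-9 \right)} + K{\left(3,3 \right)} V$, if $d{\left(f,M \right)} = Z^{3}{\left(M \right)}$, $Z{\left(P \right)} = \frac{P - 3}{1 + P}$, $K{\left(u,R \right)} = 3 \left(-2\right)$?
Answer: $- \frac{837}{8} \approx -104.63$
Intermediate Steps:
$K{\left(u,R \right)} = -6$
$G{\left(L \right)} = -2 + L$
$Z{\left(P \right)} = \frac{-3 + P}{1 + P}$
$d{\left(f,M \right)} = \frac{\left(-3 + M\right)^{3}}{\left(1 + M\right)^{3}}$ ($d{\left(f,M \right)} = \left(\frac{-3 + M}{1 + M}\right)^{3} = \frac{\left(-3 + M\right)^{3}}{\left(1 + M\right)^{3}}$)
$V = 18$ ($V = -2 + 10 \left(-2 + 4\right) = -2 + 10 \cdot 2 = -2 + 20 = 18$)
$d{\left(11,-9 \right)} + K{\left(3,3 \right)} V = \frac{\left(-3 - 9\right)^{3}}{\left(1 - 9\right)^{3}} - 108 = \frac{\left(-12\right)^{3}}{-512} - 108 = \left(- \frac{1}{512}\right) \left(-1728\right) - 108 = \frac{27}{8} - 108 = - \frac{837}{8}$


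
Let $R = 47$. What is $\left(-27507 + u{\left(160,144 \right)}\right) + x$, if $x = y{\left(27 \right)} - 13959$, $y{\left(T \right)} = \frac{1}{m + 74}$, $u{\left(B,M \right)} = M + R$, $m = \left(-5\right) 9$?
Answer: $- \frac{1196974}{29} \approx -41275.0$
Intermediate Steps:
$m = -45$
$u{\left(B,M \right)} = 47 + M$ ($u{\left(B,M \right)} = M + 47 = 47 + M$)
$y{\left(T \right)} = \frac{1}{29}$ ($y{\left(T \right)} = \frac{1}{-45 + 74} = \frac{1}{29}$)
$x = - \frac{404810}{29}$ ($x = \frac{1}{29} - 13959 = - \frac{404810}{29} \approx -13959.0$)
$\left(-27507 + u{\left(160,144 \right)}\right) + x = \left(-27507 + \left(47 + 144\right)\right) - \frac{404810}{29} = \left(-27507 + 191\right) - \frac{404810}{29} = -27316 - \frac{404810}{29} = - \frac{1196974}{29}$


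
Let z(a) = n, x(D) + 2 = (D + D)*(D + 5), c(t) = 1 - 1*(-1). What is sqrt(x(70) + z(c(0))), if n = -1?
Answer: sqrt(10497) ≈ 102.45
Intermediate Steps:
c(t) = 2 (c(t) = 1 + 1 = 2)
x(D) = -2 + 2*D*(5 + D) (x(D) = -2 + (D + D)*(D + 5) = -2 + (2*D)*(5 + D) = -2 + 2*D*(5 + D))
z(a) = -1
sqrt(x(70) + z(c(0))) = sqrt((-2 + 2*70**2 + 10*70) - 1) = sqrt((-2 + 2*4900 + 700) - 1) = sqrt((-2 + 9800 + 700) - 1) = sqrt(10498 - 1) = sqrt(10497)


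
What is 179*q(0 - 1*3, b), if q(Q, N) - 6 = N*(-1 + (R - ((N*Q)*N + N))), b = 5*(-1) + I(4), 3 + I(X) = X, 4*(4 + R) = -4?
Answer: -31862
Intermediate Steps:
R = -5 (R = -4 + (¼)*(-4) = -4 - 1 = -5)
I(X) = -3 + X
b = -4 (b = 5*(-1) + (-3 + 4) = -5 + 1 = -4)
q(Q, N) = 6 + N*(-6 - N - Q*N²) (q(Q, N) = 6 + N*(-1 + (-5 - ((N*Q)*N + N))) = 6 + N*(-1 + (-5 - (Q*N² + N))) = 6 + N*(-1 + (-5 - (N + Q*N²))) = 6 + N*(-1 + (-5 + (-N - Q*N²))) = 6 + N*(-1 + (-5 - N - Q*N²)) = 6 + N*(-6 - N - Q*N²))
179*q(0 - 1*3, b) = 179*(6 - 1*(-4)² - 6*(-4) - 1*(0 - 1*3)*(-4)³) = 179*(6 - 1*16 + 24 - 1*(0 - 3)*(-64)) = 179*(6 - 16 + 24 - 1*(-3)*(-64)) = 179*(6 - 16 + 24 - 192) = 179*(-178) = -31862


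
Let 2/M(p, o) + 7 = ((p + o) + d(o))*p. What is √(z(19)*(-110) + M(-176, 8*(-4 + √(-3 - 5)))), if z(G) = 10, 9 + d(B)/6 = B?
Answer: √2*√((-43943349 + 10841600*I*√2)/(79897 - 19712*I*√2)) ≈ 1.1738e-7 + 33.166*I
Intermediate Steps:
d(B) = -54 + 6*B
M(p, o) = 2/(-7 + p*(-54 + p + 7*o)) (M(p, o) = 2/(-7 + ((p + o) + (-54 + 6*o))*p) = 2/(-7 + ((o + p) + (-54 + 6*o))*p) = 2/(-7 + (-54 + p + 7*o)*p) = 2/(-7 + p*(-54 + p + 7*o)))
√(z(19)*(-110) + M(-176, 8*(-4 + √(-3 - 5)))) = √(10*(-110) + 2/(-7 + (-176)² - 54*(-176) + 7*(8*(-4 + √(-3 - 5)))*(-176))) = √(-1100 + 2/(-7 + 30976 + 9504 + 7*(8*(-4 + √(-8)))*(-176))) = √(-1100 + 2/(-7 + 30976 + 9504 + 7*(8*(-4 + 2*I*√2))*(-176))) = √(-1100 + 2/(-7 + 30976 + 9504 + 7*(-32 + 16*I*√2)*(-176))) = √(-1100 + 2/(-7 + 30976 + 9504 + (39424 - 19712*I*√2))) = √(-1100 + 2/(79897 - 19712*I*√2))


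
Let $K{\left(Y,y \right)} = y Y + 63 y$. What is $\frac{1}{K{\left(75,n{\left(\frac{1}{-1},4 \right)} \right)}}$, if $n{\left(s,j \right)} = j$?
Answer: $\frac{1}{552} \approx 0.0018116$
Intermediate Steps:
$K{\left(Y,y \right)} = 63 y + Y y$ ($K{\left(Y,y \right)} = Y y + 63 y = 63 y + Y y$)
$\frac{1}{K{\left(75,n{\left(\frac{1}{-1},4 \right)} \right)}} = \frac{1}{4 \left(63 + 75\right)} = \frac{1}{4 \cdot 138} = \frac{1}{552}$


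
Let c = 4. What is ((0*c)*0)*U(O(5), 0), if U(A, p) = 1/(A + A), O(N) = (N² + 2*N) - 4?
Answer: 0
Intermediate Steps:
O(N) = -4 + N² + 2*N
U(A, p) = 1/(2*A)
((0*c)*0)*U(O(5), 0) = ((0*4)*0)*(1/(2*(-4 + 5² + 2*5))) = (0*0)*(1/(2*(-4 + 25 + 10))) = 0*((½)/31) = 0*((½)*(1/31)) = 0*(1/62) = 0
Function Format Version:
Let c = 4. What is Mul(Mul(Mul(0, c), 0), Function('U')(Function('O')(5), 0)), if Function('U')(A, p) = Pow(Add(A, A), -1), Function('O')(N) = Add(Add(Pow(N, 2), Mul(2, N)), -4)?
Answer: 0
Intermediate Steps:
Function('O')(N) = Add(-4, Pow(N, 2), Mul(2, N))
Function('U')(A, p) = Mul(Rational(1, 2), Pow(A, -1)) (Function('U')(A, p) = Pow(Mul(2, A), -1) = Mul(Rational(1, 2), Pow(A, -1)))
Mul(Mul(Mul(0, c), 0), Function('U')(Function('O')(5), 0)) = Mul(Mul(Mul(0, 4), 0), Mul(Rational(1, 2), Pow(Add(-4, Pow(5, 2), Mul(2, 5)), -1))) = Mul(Mul(0, 0), Mul(Rational(1, 2), Pow(Add(-4, 25, 10), -1))) = Mul(0, Mul(Rational(1, 2), Pow(31, -1))) = Mul(0, Mul(Rational(1, 2), Rational(1, 31))) = Mul(0, Rational(1, 62)) = 0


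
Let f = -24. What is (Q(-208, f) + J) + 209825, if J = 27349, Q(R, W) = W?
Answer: 237150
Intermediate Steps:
(Q(-208, f) + J) + 209825 = (-24 + 27349) + 209825 = 27325 + 209825 = 237150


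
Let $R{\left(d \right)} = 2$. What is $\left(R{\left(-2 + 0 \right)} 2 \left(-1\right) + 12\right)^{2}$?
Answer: $64$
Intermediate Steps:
$\left(R{\left(-2 + 0 \right)} 2 \left(-1\right) + 12\right)^{2} = \left(2 \cdot 2 \left(-1\right) + 12\right)^{2} = \left(4 \left(-1\right) + 12\right)^{2} = \left(-4 + 12\right)^{2} = 8^{2} = 64$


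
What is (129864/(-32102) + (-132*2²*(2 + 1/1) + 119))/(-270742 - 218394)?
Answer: 3368521/1121588848 ≈ 0.0030033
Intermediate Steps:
(129864/(-32102) + (-132*2²*(2 + 1/1) + 119))/(-270742 - 218394) = (129864*(-1/32102) + (-528*(2 + 1*1) + 119))/(-489136) = (-9276/2293 + (-528*(2 + 1) + 119))*(-1/489136) = (-9276/2293 + (-528*3 + 119))*(-1/489136) = (-9276/2293 + (-132*12 + 119))*(-1/489136) = (-9276/2293 + (-1584 + 119))*(-1/489136) = (-9276/2293 - 1465)*(-1/489136) = -3368521/2293*(-1/489136) = 3368521/1121588848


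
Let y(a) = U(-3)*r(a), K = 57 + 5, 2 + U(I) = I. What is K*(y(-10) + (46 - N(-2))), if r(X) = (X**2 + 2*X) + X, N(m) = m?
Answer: -18724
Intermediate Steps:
U(I) = -2 + I
r(X) = X**2 + 3*X
K = 62
y(a) = -5*a*(3 + a) (y(a) = (-2 - 3)*(a*(3 + a)) = -5*a*(3 + a))
K*(y(-10) + (46 - N(-2))) = 62*(-5*(-10)*(3 - 10) + (46 - 1*(-2))) = 62*(-5*(-10)*(-7) + (46 + 2)) = 62*(-350 + 48) = 62*(-302) = -18724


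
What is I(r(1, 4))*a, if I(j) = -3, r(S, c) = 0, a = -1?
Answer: 3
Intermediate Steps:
I(r(1, 4))*a = -3*(-1) = 3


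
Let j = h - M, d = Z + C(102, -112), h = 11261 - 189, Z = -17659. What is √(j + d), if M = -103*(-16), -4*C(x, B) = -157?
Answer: I*√32783/2 ≈ 90.53*I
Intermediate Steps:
C(x, B) = 157/4 (C(x, B) = -¼*(-157) = 157/4)
h = 11072
M = 1648
d = -70479/4 (d = -17659 + 157/4 = -70479/4 ≈ -17620.)
j = 9424 (j = 11072 - 1*1648 = 11072 - 1648 = 9424)
√(j + d) = √(9424 - 70479/4) = √(-32783/4) = I*√32783/2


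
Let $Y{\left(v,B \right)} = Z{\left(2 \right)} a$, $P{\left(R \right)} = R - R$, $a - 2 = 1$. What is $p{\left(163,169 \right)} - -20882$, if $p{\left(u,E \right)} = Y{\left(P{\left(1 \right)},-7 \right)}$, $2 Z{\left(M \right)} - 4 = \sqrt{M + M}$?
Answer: $20891$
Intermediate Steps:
$a = 3$ ($a = 2 + 1 = 3$)
$Z{\left(M \right)} = 2 + \frac{\sqrt{2} \sqrt{M}}{2}$ ($Z{\left(M \right)} = 2 + \frac{\sqrt{M + M}}{2} = 2 + \frac{\sqrt{2 M}}{2} = 2 + \frac{\sqrt{2} \sqrt{M}}{2}$)
$P{\left(R \right)} = 0$
$Y{\left(v,B \right)} = 9$ ($Y{\left(v,B \right)} = \left(2 + \frac{\sqrt{2} \sqrt{2}}{2}\right) 3 = \left(2 + 1\right) 3 = 3 \cdot 3 = 9$)
$p{\left(u,E \right)} = 9$
$p{\left(163,169 \right)} - -20882 = 9 - -20882 = 9 + 20882 = 20891$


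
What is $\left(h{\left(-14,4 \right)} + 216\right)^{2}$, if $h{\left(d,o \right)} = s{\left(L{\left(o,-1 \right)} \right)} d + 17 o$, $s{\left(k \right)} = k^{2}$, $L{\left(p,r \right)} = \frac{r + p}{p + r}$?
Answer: $72900$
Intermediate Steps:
$L{\left(p,r \right)} = 1$ ($L{\left(p,r \right)} = \frac{p + r}{p + r} = 1$)
$h{\left(d,o \right)} = d + 17 o$ ($h{\left(d,o \right)} = 1^{2} d + 17 o = 1 d + 17 o = d + 17 o$)
$\left(h{\left(-14,4 \right)} + 216\right)^{2} = \left(\left(-14 + 17 \cdot 4\right) + 216\right)^{2} = \left(\left(-14 + 68\right) + 216\right)^{2} = \left(54 + 216\right)^{2} = 270^{2} = 72900$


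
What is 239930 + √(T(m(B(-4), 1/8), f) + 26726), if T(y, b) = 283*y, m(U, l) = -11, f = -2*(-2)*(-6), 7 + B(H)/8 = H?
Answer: 239930 + √23613 ≈ 2.4008e+5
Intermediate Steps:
B(H) = -56 + 8*H
f = -24 (f = 4*(-6) = -24)
239930 + √(T(m(B(-4), 1/8), f) + 26726) = 239930 + √(283*(-11) + 26726) = 239930 + √(-3113 + 26726) = 239930 + √23613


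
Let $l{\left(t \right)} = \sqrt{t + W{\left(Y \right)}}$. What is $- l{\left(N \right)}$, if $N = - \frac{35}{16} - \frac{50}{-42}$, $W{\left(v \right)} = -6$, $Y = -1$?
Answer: $- \frac{i \sqrt{49371}}{84} \approx - 2.6452 i$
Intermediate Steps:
$N = - \frac{335}{336}$ ($N = \left(-35\right) \frac{1}{16} - - \frac{25}{21} = - \frac{35}{16} + \frac{25}{21} = - \frac{335}{336} \approx -0.99702$)
$l{\left(t \right)} = \sqrt{-6 + t}$ ($l{\left(t \right)} = \sqrt{t - 6} = \sqrt{-6 + t}$)
$- l{\left(N \right)} = - \sqrt{-6 - \frac{335}{336}} = - \sqrt{- \frac{2351}{336}} = - \frac{i \sqrt{49371}}{84}$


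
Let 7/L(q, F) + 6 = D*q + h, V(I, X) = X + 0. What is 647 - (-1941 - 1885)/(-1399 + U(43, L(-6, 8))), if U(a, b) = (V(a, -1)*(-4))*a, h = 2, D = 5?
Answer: 790043/1227 ≈ 643.88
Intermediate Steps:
V(I, X) = X
L(q, F) = 7/(-4 + 5*q) (L(q, F) = 7/(-6 + (5*q + 2)) = 7/(-6 + (2 + 5*q)) = 7/(-4 + 5*q))
U(a, b) = 4*a (U(a, b) = (-1*(-4))*a = 4*a)
647 - (-1941 - 1885)/(-1399 + U(43, L(-6, 8))) = 647 - (-1941 - 1885)/(-1399 + 4*43) = 647 - (-3826)/(-1399 + 172) = 647 - (-3826)/(-1227) = 647 - (-3826)*(-1)/1227 = 647 - 1*3826/1227 = 647 - 3826/1227 = 790043/1227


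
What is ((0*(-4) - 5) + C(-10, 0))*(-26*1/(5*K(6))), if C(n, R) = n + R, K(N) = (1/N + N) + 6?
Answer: 468/73 ≈ 6.4110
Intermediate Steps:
K(N) = 6 + N + 1/N (K(N) = (N + 1/N) + 6 = 6 + N + 1/N)
C(n, R) = R + n
((0*(-4) - 5) + C(-10, 0))*(-26*1/(5*K(6))) = ((0*(-4) - 5) + (0 - 10))*(-26*1/(5*(6 + 6 + 1/6))) = ((0 - 5) - 10)*(-26*1/(5*(6 + 6 + ⅙))) = (-5 - 10)*(-26/((73/6)*5)) = -(-390)/365/6 = -(-390)*6/365 = -15*(-156/365) = 468/73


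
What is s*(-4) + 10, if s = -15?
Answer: 70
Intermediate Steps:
s*(-4) + 10 = -15*(-4) + 10 = 60 + 10 = 70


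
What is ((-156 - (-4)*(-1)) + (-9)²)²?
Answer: 6241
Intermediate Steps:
((-156 - (-4)*(-1)) + (-9)²)² = ((-156 - 1*4) + 81)² = ((-156 - 4) + 81)² = (-160 + 81)² = (-79)² = 6241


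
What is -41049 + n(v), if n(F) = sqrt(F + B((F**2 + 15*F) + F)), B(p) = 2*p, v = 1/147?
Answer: -41049 + sqrt(4853)/147 ≈ -41049.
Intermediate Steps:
v = 1/147 ≈ 0.0068027
n(F) = sqrt(2*F**2 + 33*F) (n(F) = sqrt(F + 2*((F**2 + 15*F) + F)) = sqrt(F + 2*(F**2 + 16*F)) = sqrt(F + (2*F**2 + 32*F)) = sqrt(2*F**2 + 33*F))
-41049 + n(v) = -41049 + sqrt((33 + 2*(1/147))/147) = -41049 + sqrt((33 + 2/147)/147) = -41049 + sqrt((1/147)*(4853/147)) = -41049 + sqrt(4853/21609) = -41049 + sqrt(4853)/147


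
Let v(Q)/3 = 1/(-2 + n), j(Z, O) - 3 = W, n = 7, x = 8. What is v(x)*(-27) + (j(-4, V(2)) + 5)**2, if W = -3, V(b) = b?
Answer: 44/5 ≈ 8.8000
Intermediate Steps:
j(Z, O) = 0 (j(Z, O) = 3 - 3 = 0)
v(Q) = 3/5 (v(Q) = 3/(-2 + 7) = 3/5)
v(x)*(-27) + (j(-4, V(2)) + 5)**2 = (3/5)*(-27) + (0 + 5)**2 = -81/5 + 5**2 = -81/5 + 25 = 44/5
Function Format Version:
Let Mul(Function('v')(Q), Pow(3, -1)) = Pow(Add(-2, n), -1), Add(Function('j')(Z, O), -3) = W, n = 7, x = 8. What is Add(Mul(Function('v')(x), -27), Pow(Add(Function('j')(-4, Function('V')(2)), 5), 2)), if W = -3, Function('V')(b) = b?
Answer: Rational(44, 5) ≈ 8.8000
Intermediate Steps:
Function('j')(Z, O) = 0 (Function('j')(Z, O) = Add(3, -3) = 0)
Function('v')(Q) = Rational(3, 5) (Function('v')(Q) = Mul(3, Pow(Add(-2, 7), -1)) = Mul(3, Pow(5, -1)) = Mul(3, Rational(1, 5)) = Rational(3, 5))
Add(Mul(Function('v')(x), -27), Pow(Add(Function('j')(-4, Function('V')(2)), 5), 2)) = Add(Mul(Rational(3, 5), -27), Pow(Add(0, 5), 2)) = Add(Rational(-81, 5), Pow(5, 2)) = Add(Rational(-81, 5), 25) = Rational(44, 5)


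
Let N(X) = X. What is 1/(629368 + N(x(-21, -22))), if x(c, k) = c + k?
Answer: 1/629325 ≈ 1.5890e-6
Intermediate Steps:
1/(629368 + N(x(-21, -22))) = 1/(629368 + (-21 - 22)) = 1/(629368 - 43) = 1/629325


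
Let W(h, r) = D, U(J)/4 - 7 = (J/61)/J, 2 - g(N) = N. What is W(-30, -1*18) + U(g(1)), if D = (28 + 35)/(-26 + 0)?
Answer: 40669/1586 ≈ 25.642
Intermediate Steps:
g(N) = 2 - N
U(J) = 1712/61 (U(J) = 28 + 4*((J/61)/J) = 28 + 4*(1/61) = 28 + 4/61 = 1712/61)
D = -63/26 (D = 63/(-26) = 63*(-1/26) = -63/26 ≈ -2.4231)
W(h, r) = -63/26
W(-30, -1*18) + U(g(1)) = -63/26 + 1712/61 = 40669/1586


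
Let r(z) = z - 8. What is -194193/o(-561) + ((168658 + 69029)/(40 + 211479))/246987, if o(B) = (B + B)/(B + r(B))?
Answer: -57898898808611222/296040511767 ≈ -1.9558e+5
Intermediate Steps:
r(z) = -8 + z
o(B) = 2*B/(-8 + 2*B) (o(B) = (B + B)/(B + (-8 + B)) = (2*B)/(-8 + 2*B) = 2*B/(-8 + 2*B))
-194193/o(-561) + ((168658 + 69029)/(40 + 211479))/246987 = -194193/((-561/(-4 - 561))) + ((168658 + 69029)/(40 + 211479))/246987 = -194193/((-561/(-565))) + (237687/211519)*(1/246987) = -194193/((-561*(-1/565))) + (237687*(1/211519))*(1/246987) = -194193/561/565 + (237687/211519)*(1/246987) = -194193*565/561 + 79229/17414147751 = -36573015/187 + 79229/17414147751 = -57898898808611222/296040511767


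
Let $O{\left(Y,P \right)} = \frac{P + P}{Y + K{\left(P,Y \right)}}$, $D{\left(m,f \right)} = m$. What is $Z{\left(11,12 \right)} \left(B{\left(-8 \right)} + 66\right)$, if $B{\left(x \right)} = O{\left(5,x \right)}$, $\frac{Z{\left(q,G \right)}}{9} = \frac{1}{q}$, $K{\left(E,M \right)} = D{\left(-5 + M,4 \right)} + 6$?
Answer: $\frac{6390}{121} \approx 52.81$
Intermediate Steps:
$K{\left(E,M \right)} = 1 + M$ ($K{\left(E,M \right)} = \left(-5 + M\right) + 6 = 1 + M$)
$O{\left(Y,P \right)} = \frac{2 P}{1 + 2 Y}$ ($O{\left(Y,P \right)} = \frac{P + P}{Y + \left(1 + Y\right)} = \frac{2 P}{1 + 2 Y}$)
$Z{\left(q,G \right)} = \frac{9}{q}$
$B{\left(x \right)} = \frac{2 x}{11}$ ($B{\left(x \right)} = \frac{2 x}{1 + 2 \cdot 5} = \frac{2 x}{1 + 10} = \frac{2 x}{11}$)
$Z{\left(11,12 \right)} \left(B{\left(-8 \right)} + 66\right) = \frac{9}{11} \left(\frac{2}{11} \left(-8\right) + 66\right) = 9 \cdot \frac{1}{11} \left(- \frac{16}{11} + 66\right) = \frac{9}{11} \cdot \frac{710}{11} = \frac{6390}{121}$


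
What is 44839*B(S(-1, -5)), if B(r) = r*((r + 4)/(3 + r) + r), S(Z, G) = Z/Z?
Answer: 403551/4 ≈ 1.0089e+5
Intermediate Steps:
S(Z, G) = 1
B(r) = r*(r + (4 + r)/(3 + r)) (B(r) = r*((4 + r)/(3 + r) + r) = r*(r + (4 + r)/(3 + r)))
44839*B(S(-1, -5)) = 44839*(1*(4 + 1² + 4*1)/(3 + 1)) = 44839*(1*(4 + 1 + 4)/4) = 44839*(1*(¼)*9) = 44839*(9/4) = 403551/4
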